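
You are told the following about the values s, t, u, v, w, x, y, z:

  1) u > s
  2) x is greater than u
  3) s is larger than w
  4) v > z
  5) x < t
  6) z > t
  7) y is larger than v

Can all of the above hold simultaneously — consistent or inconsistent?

consistent

Every relation is compatible with w < s < u < x < t < z < v < y; the set is consistent.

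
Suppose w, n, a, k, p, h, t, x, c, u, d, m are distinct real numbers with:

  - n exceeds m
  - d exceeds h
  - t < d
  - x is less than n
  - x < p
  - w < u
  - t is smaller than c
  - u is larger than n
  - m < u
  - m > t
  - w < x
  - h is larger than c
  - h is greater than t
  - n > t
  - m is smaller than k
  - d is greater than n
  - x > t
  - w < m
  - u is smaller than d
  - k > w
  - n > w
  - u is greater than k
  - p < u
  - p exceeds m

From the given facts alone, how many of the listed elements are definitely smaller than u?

From u the given relations immediately reach w, m, n, k, p.
From those, t, x — 7 in total.
No other element is forced below u by the given relations, so the count is 7.

7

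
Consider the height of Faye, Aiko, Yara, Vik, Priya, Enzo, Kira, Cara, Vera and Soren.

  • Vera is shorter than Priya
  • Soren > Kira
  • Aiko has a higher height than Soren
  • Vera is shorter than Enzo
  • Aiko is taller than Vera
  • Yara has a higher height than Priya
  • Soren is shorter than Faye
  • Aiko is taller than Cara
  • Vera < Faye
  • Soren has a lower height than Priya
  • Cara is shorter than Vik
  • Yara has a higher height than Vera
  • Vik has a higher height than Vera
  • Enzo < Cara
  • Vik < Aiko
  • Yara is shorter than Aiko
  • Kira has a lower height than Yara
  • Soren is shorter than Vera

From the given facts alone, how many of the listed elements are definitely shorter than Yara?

4

The elements the relations force below Yara are Kira, Soren, Vera, Priya — no chain reaches any other.
That is 4.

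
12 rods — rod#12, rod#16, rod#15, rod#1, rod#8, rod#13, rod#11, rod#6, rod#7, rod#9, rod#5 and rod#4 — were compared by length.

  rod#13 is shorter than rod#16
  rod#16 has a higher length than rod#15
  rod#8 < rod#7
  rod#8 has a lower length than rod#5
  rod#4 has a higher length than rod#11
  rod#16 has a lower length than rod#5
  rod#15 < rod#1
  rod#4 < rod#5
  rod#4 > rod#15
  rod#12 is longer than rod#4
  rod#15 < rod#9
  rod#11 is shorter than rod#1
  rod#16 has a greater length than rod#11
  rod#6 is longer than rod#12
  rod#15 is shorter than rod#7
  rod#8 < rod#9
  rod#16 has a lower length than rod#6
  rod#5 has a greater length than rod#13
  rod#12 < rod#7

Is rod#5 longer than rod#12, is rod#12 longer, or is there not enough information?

undetermined

Following every chain through rod#12: above rod#12 we get rod#7, rod#6; below rod#12 we get rod#15, rod#11, rod#4.
rod#5 is not reached, and no chain runs the other way from rod#5 to rod#12.
So the given relations leave the order of rod#12 and rod#5 undetermined.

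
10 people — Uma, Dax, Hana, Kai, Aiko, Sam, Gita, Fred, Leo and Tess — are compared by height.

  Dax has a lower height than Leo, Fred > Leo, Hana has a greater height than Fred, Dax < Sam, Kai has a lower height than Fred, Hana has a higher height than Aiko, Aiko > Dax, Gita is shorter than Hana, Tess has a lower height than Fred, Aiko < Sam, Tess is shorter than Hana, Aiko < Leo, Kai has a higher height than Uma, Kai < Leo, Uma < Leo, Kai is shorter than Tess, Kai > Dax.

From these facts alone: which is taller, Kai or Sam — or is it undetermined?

undetermined

Following every chain through Kai: above Kai we get Leo, Tess, Fred, Hana; below Kai we get Dax, Uma.
Sam is not reached, and no chain runs the other way from Sam to Kai.
So the given relations leave the order of Kai and Sam undetermined.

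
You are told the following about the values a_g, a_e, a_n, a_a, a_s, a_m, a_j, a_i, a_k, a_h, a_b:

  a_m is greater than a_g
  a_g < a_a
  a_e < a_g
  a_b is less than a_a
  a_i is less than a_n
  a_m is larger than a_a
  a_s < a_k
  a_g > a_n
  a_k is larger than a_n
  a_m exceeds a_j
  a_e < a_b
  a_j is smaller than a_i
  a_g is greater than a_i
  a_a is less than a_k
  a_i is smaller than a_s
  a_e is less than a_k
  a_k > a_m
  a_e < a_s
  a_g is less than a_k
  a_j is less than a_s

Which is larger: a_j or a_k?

Chaining the given relations: a_j < a_i < a_n < a_g < a_a < a_m < a_k.
So a_j < a_k; a_k is the larger of the two.

a_k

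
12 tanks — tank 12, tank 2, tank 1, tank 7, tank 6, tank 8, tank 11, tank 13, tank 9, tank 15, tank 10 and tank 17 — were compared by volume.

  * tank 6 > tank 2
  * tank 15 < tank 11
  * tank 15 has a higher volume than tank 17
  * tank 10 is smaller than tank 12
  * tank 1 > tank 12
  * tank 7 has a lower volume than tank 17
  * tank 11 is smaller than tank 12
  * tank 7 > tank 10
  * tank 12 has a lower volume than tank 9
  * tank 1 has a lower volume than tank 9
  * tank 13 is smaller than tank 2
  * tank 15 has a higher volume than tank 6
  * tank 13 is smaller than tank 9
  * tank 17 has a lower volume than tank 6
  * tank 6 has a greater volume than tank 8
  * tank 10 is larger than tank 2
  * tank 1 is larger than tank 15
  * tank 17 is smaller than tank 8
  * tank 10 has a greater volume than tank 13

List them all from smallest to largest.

tank 13 < tank 2 < tank 10 < tank 7 < tank 17 < tank 8 < tank 6 < tank 15 < tank 11 < tank 12 < tank 1 < tank 9

Nothing is placed below tank 13, so it is least; from there tank 13 < tank 2; tank 2 < tank 10; tank 10 < tank 7; tank 7 < tank 17; tank 17 < tank 8; tank 8 < tank 6; tank 6 < tank 15; tank 15 < tank 11; tank 11 < tank 12; tank 12 < tank 1; tank 1 < tank 9, each given directly.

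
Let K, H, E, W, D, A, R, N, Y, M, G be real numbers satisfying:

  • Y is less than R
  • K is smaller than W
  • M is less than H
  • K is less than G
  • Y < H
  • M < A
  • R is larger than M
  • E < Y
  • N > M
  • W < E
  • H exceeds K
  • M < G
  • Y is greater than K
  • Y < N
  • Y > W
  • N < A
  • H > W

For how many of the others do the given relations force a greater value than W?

The elements the relations force above W are E, Y, N, H, A, R — no chain reaches any other.
That is 6.

6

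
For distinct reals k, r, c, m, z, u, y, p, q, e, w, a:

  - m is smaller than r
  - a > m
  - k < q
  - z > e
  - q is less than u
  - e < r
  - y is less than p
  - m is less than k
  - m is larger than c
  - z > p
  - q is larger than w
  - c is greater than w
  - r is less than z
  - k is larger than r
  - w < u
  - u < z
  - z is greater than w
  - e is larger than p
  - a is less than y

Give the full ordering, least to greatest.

Nothing is placed below w, so it is least; from there w < c; c < m; m < a; a < y; y < p; p < e; e < r; r < k; k < q; q < u; u < z, each given directly.

w < c < m < a < y < p < e < r < k < q < u < z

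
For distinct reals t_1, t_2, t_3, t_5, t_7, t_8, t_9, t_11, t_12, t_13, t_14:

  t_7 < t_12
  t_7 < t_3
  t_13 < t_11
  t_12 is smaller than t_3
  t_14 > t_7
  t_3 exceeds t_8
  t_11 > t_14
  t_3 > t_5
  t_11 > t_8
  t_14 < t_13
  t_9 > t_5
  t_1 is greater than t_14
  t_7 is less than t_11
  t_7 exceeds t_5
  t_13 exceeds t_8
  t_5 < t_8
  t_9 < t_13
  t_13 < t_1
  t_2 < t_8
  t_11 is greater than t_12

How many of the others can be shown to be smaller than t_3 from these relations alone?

Directly below t_3: t_5, t_7, t_8, t_12.
One step further: t_2 (5 so far).
Nothing else is reachable below t_3; 5 in all.

5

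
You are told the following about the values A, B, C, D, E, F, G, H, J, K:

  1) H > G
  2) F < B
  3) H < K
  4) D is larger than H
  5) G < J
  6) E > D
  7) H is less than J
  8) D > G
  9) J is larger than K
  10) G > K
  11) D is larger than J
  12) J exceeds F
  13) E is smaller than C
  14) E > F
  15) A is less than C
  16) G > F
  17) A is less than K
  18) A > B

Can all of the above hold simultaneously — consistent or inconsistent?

inconsistent

Chaining the given relations yields K < G < H, so K < H. But one relation states H < K. These cannot both hold.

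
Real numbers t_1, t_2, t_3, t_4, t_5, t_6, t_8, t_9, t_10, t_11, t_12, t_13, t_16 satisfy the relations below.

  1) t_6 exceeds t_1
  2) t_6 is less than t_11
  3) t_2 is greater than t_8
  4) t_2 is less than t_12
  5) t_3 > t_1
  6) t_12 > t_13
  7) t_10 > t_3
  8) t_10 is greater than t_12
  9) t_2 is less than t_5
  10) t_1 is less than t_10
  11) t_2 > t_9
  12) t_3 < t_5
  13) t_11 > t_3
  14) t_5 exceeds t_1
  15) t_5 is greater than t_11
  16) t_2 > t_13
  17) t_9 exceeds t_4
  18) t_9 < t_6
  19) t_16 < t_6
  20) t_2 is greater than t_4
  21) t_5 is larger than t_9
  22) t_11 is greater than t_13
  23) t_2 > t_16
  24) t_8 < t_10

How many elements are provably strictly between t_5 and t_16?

3

Chaining upward from t_16 reaches: t_2, t_12, t_6, t_10, t_11.
Chaining downward from t_5 reaches: t_1, t_4, t_3, t_13, t_8, t_9, t_2, t_6, t_11.
Strictly between t_16 and t_5 are those in both lists: t_2, t_6, t_11 — 3 elements.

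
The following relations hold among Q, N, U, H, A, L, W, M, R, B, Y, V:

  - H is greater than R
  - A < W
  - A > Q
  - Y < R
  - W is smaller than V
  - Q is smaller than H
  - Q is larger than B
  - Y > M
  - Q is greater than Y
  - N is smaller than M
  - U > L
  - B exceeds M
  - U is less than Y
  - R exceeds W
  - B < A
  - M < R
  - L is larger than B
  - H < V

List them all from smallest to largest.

The consecutive links are each given: N < M; M < B; B < L; L < U; U < Y; Y < Q; Q < A; A < W; W < R; R < H; H < V.

N < M < B < L < U < Y < Q < A < W < R < H < V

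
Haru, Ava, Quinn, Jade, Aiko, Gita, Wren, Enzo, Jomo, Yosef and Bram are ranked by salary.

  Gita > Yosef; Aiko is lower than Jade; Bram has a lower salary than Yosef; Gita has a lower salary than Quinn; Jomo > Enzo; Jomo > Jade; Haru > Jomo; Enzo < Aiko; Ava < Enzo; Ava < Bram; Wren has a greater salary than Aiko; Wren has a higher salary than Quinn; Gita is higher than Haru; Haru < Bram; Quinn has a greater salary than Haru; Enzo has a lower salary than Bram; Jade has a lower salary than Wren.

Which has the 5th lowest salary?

Jomo

The consecutive relations fix a unique order: Ava < Enzo < Aiko < Jade < Jomo < Haru < Bram < Yosef < Gita < Quinn < Wren.
Counting 5 from the smallest end gives Jomo.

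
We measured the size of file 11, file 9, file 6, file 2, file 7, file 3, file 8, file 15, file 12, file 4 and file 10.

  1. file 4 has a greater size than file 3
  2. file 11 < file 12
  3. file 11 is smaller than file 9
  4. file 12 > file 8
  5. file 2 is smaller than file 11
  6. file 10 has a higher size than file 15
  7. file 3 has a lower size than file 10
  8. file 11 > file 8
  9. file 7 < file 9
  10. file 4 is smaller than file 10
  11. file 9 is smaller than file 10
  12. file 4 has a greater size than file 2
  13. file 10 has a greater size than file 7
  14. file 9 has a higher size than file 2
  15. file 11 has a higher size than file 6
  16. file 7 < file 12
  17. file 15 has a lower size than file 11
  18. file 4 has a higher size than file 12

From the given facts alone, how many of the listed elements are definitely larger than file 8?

5

From file 8 the given relations immediately reach file 11, file 12.
From those, file 4, file 9 — 4 in total.
From those, file 10 — 5 in total.
Nothing else is reachable above file 8; 5 in all.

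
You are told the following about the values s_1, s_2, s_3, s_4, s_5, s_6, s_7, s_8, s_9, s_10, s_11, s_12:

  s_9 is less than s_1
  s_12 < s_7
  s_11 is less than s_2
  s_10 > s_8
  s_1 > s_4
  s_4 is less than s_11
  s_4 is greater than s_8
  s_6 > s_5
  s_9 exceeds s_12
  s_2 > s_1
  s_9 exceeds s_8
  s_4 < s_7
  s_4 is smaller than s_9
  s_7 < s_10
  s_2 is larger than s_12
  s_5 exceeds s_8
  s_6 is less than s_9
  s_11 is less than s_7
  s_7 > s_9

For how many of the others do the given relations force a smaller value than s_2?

8

From s_2 the given relations immediately reach s_12, s_11, s_1.
From those, s_4, s_9 — 5 in total.
From those, s_8, s_6 — 7 in total.
From those, s_5 — 8 in total.
No other element is forced below s_2 by the given relations, so the count is 8.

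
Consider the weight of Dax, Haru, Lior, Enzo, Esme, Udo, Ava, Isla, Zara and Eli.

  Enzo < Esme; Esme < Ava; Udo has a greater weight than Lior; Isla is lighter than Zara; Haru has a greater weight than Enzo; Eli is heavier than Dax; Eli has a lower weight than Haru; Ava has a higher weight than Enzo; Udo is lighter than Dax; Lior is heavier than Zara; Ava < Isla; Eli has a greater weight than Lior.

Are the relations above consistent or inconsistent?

consistent

Every relation is compatible with Enzo < Esme < Ava < Isla < Zara < Lior < Udo < Dax < Eli < Haru; the set is consistent.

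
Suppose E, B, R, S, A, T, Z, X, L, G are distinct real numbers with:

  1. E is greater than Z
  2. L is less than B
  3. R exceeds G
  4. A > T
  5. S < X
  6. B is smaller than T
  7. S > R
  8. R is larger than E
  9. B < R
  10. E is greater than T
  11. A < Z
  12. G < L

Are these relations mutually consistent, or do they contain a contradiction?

consistent

The single ordering G < L < B < T < A < Z < E < R < S < X satisfies every listed relation, so no contradiction arises.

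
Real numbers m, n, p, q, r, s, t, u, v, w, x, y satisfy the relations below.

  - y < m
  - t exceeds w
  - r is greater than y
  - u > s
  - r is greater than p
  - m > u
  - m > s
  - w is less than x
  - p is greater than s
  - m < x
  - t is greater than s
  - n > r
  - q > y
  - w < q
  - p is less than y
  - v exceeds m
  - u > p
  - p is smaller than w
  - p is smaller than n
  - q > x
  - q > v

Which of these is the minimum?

Chaining upward from s: directly above it, p, u, m, t; then y, w, r, v, x, n; then q.
That covers every other element, and nothing is given below s, so s is the minimum.

s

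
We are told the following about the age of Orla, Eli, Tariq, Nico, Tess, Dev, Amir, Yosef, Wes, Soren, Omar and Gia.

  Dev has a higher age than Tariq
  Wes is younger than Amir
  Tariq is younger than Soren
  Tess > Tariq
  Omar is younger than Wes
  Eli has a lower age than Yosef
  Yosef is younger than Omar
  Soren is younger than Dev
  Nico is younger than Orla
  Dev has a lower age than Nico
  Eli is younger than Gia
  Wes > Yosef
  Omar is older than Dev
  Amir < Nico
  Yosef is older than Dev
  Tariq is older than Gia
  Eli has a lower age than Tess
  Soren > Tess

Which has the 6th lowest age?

Chaining the given pairs: Eli < Gia < Tariq < Tess < Soren < Dev < Yosef < Omar < Wes < Amir < Nico < Orla.
The 6th smallest is Dev.

Dev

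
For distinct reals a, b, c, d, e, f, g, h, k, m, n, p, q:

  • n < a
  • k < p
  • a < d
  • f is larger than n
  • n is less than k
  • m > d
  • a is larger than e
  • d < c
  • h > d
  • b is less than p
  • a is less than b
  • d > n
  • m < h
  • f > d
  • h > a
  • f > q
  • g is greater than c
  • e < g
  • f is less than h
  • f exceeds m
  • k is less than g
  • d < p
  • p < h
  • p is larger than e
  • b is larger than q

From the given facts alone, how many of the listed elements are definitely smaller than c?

4

From c the given relations immediately reach d.
From those, n, a — 3 in total.
From those, e — 4 in total.
Nothing else is reachable below c; 4 in all.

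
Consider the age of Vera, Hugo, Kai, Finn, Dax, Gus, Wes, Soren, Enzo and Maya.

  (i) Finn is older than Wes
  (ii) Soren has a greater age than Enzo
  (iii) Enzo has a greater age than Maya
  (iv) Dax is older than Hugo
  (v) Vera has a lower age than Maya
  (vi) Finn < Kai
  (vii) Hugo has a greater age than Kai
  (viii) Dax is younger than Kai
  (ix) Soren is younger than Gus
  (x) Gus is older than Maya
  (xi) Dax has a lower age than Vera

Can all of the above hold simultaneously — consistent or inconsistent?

We have Dax < Kai stated directly, yet also Kai < Hugo < Dax by chaining the others — so Kai < Dax. Contradiction.

inconsistent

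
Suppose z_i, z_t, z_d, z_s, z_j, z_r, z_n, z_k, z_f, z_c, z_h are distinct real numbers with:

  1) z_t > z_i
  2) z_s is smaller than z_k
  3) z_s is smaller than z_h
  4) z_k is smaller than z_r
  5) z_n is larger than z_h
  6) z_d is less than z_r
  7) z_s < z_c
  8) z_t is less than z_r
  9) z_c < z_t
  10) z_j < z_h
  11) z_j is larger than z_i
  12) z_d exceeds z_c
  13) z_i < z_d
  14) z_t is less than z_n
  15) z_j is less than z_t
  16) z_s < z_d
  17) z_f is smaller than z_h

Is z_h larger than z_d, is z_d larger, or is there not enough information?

undetermined

Following every chain through z_h: above z_h we get z_n; below z_h we get z_s, z_i, z_f, z_j.
z_d is not reached, and no chain runs the other way from z_d to z_h.
So the given relations leave the order of z_h and z_d undetermined.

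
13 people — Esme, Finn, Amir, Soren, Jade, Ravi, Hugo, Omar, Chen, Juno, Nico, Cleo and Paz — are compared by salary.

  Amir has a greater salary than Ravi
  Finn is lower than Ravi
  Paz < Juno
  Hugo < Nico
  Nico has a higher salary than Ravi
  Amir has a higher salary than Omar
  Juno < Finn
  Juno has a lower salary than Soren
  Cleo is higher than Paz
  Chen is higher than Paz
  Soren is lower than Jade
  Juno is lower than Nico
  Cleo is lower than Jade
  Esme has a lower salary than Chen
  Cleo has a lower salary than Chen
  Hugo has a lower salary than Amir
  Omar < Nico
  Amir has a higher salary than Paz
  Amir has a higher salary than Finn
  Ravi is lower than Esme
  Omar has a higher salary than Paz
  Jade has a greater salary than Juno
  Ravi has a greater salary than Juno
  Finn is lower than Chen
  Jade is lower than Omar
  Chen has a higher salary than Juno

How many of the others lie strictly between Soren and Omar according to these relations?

1

The relations place Soren below Omar. An element lies strictly between them when it is forced above Soren and also forced below Omar.
Above Soren: {Jade, Amir, Nico}. Below Omar: {Paz, Juno, Cleo, Jade}.
Intersection: {Jade} — 1.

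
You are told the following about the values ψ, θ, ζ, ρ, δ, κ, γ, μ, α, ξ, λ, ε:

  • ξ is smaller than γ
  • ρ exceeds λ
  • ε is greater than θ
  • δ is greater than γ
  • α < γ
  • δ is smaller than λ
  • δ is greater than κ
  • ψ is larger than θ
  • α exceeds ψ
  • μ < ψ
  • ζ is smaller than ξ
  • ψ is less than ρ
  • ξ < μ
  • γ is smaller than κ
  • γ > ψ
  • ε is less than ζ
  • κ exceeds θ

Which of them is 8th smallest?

γ

Chaining the given pairs: θ < ε < ζ < ξ < μ < ψ < α < γ < κ < δ < λ < ρ.
The 8th smallest is γ.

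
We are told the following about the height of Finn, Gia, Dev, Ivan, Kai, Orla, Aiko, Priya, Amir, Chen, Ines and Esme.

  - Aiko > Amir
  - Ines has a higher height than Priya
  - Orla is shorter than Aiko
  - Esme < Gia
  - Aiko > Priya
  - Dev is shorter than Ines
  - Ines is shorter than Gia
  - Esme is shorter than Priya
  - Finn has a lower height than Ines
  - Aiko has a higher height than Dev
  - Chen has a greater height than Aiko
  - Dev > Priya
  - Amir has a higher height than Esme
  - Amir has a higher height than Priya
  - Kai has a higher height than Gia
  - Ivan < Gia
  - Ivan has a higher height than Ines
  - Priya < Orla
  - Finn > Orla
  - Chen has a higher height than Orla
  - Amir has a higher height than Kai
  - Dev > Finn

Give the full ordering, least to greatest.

Esme < Priya < Orla < Finn < Dev < Ines < Ivan < Gia < Kai < Amir < Aiko < Chen

Each adjacent pair is fixed by a given relation: Esme < Priya; Priya < Orla; Orla < Finn; Finn < Dev; Dev < Ines; Ines < Ivan; Ivan < Gia; Gia < Kai; Kai < Amir; Amir < Aiko; Aiko < Chen. Chaining them end to end gives the full order.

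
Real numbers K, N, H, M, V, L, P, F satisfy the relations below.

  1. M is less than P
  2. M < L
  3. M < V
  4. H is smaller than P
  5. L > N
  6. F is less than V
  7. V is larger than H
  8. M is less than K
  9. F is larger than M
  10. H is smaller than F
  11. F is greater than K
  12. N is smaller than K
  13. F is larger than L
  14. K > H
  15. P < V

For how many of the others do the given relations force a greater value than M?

5

From M the given relations immediately reach L, K, P, F, V.
No other element is forced above M by the given relations, so the count is 5.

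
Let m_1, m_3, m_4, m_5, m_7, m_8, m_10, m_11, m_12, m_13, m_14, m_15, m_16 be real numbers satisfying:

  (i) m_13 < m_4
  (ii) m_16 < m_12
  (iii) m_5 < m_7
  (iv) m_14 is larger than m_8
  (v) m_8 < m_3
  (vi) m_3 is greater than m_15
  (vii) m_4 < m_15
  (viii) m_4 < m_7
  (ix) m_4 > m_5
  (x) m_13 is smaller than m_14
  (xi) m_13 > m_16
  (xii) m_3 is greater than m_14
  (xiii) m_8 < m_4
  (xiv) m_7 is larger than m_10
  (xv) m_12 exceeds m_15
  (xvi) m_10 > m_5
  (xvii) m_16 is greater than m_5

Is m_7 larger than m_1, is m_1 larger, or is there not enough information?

Following every chain through m_7: below m_7 we get m_5, m_8, m_16, m_13, m_4, m_10.
m_1 is not reached, and no chain runs the other way from m_1 to m_7.
So the given relations leave the order of m_7 and m_1 undetermined.

undetermined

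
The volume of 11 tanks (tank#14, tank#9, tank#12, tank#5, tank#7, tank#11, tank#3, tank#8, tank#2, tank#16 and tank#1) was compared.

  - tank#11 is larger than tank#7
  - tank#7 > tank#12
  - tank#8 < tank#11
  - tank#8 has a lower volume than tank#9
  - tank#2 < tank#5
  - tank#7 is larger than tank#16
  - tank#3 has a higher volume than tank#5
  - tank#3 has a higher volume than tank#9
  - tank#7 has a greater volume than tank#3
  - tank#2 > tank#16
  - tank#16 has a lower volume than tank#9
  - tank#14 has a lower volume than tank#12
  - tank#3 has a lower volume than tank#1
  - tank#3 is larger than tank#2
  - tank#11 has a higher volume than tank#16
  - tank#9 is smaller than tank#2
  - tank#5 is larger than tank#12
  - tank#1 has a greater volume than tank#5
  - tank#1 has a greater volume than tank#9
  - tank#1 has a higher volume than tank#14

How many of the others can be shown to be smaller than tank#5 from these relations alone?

Directly below tank#5: tank#12, tank#2.
One step further: tank#14, tank#16, tank#9 (5 so far).
One step further: tank#8 (6 so far).
No other element is forced below tank#5 by the given relations, so the count is 6.

6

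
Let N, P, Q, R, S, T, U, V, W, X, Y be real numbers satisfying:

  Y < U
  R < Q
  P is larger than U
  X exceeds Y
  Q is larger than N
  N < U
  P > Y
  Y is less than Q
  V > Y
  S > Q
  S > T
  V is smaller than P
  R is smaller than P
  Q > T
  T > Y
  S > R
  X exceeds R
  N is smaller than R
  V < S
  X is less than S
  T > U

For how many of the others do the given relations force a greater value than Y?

The elements the relations force above Y are V, U, T, P, X, Q, S — no chain reaches any other.
That is 7.

7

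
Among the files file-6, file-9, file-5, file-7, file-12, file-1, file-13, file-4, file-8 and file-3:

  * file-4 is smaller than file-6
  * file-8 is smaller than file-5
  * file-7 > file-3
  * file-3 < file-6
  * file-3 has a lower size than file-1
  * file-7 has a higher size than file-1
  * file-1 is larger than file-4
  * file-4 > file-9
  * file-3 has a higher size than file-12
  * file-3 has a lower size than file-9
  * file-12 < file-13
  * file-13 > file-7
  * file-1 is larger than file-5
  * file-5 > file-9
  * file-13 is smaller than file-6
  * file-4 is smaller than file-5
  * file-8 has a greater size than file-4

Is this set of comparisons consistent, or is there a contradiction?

The single ordering file-12 < file-3 < file-9 < file-4 < file-8 < file-5 < file-1 < file-7 < file-13 < file-6 satisfies every listed relation, so no contradiction arises.

consistent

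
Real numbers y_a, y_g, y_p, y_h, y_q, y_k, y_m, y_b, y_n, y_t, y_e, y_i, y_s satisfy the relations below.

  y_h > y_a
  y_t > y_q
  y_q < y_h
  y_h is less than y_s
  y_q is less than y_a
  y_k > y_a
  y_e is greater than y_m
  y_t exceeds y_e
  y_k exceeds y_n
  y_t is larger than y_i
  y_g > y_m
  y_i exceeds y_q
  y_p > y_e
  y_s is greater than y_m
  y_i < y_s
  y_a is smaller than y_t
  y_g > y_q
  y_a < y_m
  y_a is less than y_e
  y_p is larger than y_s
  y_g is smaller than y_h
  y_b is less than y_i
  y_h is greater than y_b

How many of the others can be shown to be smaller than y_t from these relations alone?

The elements the relations force below y_t are y_b, y_q, y_a, y_m, y_e, y_i — no chain reaches any other.
That is 6.

6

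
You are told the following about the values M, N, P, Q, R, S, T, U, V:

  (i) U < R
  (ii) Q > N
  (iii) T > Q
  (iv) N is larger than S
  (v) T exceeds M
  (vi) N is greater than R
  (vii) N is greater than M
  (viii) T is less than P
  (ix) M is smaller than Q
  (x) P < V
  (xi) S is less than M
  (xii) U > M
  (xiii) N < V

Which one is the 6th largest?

Piecing the relations together gives one ordering: S < M < U < R < N < Q < T < P < V.
Counting 6 from the largest end gives R.

R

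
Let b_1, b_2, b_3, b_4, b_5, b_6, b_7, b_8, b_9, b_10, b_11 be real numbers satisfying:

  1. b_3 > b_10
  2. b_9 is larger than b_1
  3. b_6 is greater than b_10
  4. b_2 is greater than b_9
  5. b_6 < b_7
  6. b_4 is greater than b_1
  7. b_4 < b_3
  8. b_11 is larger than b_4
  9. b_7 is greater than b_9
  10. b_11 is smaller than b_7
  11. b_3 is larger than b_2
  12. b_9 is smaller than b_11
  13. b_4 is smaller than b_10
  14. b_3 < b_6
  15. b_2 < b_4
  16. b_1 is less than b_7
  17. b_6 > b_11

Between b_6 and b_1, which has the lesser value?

b_1

Chaining the given relations: b_1 < b_9 < b_2 < b_4 < b_10 < b_3 < b_6.
So b_1 < b_6; b_1 is the smaller of the two.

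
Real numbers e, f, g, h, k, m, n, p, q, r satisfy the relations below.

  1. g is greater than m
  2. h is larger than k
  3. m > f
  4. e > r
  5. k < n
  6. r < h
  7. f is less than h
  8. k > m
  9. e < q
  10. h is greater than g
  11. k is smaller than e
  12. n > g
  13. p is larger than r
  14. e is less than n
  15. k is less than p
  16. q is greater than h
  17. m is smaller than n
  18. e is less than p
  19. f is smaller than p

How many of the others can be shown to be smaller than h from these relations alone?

The elements the relations force below h are f, m, k, g, r — no chain reaches any other.
That is 5.

5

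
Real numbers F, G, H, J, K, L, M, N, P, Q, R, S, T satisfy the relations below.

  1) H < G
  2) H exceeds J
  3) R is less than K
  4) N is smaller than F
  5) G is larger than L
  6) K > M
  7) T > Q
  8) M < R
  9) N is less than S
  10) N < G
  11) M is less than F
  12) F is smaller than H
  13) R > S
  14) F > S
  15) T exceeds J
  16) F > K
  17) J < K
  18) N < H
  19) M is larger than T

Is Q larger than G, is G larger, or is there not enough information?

G

The relevant relations are Q < T; T < M; M < R; R < K; K < F; F < H; H < G.
Together: Q < T < M < R < K < F < H < G.
So G is larger.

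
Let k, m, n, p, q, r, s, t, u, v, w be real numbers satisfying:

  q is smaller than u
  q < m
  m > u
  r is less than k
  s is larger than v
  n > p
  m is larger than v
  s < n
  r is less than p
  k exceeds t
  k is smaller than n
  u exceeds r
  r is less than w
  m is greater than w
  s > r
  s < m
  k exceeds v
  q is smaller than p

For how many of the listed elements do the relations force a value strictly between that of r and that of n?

Chaining upward from r reaches: u, w, s, k, m, p.
Chaining downward from n reaches: v, q, t, s, k, p.
Strictly between r and n are those in both lists: s, k, p — 3 elements.

3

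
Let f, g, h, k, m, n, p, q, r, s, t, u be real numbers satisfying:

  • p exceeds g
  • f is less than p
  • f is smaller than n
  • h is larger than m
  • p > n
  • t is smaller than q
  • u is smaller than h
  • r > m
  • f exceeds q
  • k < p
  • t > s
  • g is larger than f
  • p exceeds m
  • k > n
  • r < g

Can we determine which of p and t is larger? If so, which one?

Link the given pairs in sequence: t < q; q < f; f < n; n < k; k < p.
Together: t < q < f < n < k < p.
So p is larger.

p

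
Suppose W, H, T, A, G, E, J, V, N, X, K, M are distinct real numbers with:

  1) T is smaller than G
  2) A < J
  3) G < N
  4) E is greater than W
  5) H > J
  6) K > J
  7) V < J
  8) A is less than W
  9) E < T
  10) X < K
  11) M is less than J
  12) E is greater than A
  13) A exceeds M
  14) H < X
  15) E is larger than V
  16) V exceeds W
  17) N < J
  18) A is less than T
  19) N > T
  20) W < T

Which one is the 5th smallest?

E

Piecing the relations together gives one ordering: M < A < W < V < E < T < G < N < J < H < X < K.
Counting 5 from the smallest end gives E.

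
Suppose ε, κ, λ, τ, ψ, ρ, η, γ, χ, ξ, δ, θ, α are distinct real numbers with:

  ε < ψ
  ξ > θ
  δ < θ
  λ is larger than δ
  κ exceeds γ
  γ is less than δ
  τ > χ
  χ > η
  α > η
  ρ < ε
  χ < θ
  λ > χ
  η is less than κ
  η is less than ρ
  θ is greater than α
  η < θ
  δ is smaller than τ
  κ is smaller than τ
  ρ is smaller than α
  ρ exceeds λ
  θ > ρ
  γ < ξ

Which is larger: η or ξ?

Following the relations from η: η < χ < λ < ρ < α < θ < ξ.
So η < ξ; ξ is the larger of the two.

ξ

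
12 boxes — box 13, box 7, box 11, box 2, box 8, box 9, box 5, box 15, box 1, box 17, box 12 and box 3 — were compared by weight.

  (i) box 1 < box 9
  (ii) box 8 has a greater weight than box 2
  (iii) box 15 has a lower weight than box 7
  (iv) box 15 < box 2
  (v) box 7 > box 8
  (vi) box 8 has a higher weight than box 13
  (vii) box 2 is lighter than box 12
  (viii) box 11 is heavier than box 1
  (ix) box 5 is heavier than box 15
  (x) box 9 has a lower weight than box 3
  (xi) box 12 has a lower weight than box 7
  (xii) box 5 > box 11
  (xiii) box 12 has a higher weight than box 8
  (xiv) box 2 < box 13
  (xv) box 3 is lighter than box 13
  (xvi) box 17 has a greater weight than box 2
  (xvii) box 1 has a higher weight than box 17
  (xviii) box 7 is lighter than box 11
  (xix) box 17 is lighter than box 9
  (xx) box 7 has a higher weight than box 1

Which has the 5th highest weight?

box 8

The consecutive relations fix a unique order: box 15 < box 2 < box 17 < box 1 < box 9 < box 3 < box 13 < box 8 < box 12 < box 7 < box 11 < box 5.
The 5th largest is box 8.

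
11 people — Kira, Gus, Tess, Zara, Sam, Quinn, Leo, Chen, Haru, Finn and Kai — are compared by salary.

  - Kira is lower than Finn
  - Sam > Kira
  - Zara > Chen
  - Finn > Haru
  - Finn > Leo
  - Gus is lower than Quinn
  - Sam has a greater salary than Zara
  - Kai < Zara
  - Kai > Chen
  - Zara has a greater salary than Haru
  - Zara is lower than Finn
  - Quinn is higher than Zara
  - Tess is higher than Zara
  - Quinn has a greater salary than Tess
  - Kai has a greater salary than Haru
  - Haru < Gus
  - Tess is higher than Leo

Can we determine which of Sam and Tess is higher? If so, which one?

undetermined

Following every chain through Tess: above Tess we get Quinn; below Tess we get Leo, Haru, Chen, Kai, Zara.
Sam is not reached, and no chain runs the other way from Sam to Tess.
So the given relations leave the order of Tess and Sam undetermined.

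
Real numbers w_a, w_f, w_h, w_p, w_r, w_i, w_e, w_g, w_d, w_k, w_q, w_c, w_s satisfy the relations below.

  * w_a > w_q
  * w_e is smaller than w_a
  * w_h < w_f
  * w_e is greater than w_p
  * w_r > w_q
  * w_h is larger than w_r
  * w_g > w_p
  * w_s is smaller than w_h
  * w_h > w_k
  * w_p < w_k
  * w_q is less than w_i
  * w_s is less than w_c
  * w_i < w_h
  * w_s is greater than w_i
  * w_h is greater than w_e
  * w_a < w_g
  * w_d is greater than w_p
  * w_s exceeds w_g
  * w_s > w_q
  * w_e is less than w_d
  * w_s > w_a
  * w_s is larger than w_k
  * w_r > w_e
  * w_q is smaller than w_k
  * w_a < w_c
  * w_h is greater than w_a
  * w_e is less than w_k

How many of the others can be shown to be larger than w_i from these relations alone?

The elements the relations force above w_i are w_s, w_c, w_h, w_f — no chain reaches any other.
That is 4.

4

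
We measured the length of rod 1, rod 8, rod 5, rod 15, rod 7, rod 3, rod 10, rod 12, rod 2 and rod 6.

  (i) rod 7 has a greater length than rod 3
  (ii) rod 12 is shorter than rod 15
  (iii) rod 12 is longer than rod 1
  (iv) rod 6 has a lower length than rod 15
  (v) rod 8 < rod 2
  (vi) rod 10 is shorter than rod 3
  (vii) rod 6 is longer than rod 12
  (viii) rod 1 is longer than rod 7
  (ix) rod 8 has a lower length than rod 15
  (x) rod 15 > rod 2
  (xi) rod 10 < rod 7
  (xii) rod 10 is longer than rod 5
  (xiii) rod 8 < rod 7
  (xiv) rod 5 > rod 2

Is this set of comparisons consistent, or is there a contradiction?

consistent

The single ordering rod 8 < rod 2 < rod 5 < rod 10 < rod 3 < rod 7 < rod 1 < rod 12 < rod 6 < rod 15 satisfies every listed relation, so no contradiction arises.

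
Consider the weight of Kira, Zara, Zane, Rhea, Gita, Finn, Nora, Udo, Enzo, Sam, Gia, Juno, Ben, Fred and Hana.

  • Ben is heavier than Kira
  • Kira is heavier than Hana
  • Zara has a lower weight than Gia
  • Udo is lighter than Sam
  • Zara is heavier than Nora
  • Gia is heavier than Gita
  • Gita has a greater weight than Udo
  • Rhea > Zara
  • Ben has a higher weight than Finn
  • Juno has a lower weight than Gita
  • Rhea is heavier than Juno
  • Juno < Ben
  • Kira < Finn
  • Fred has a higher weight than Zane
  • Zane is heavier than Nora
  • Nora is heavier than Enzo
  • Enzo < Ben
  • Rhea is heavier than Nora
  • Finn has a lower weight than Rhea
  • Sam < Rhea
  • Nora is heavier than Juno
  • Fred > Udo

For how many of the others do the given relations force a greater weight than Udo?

Directly above Udo: Gita, Fred, Sam.
One step further: Gia, Rhea (5 so far).
Nothing else is reachable above Udo; 5 in all.

5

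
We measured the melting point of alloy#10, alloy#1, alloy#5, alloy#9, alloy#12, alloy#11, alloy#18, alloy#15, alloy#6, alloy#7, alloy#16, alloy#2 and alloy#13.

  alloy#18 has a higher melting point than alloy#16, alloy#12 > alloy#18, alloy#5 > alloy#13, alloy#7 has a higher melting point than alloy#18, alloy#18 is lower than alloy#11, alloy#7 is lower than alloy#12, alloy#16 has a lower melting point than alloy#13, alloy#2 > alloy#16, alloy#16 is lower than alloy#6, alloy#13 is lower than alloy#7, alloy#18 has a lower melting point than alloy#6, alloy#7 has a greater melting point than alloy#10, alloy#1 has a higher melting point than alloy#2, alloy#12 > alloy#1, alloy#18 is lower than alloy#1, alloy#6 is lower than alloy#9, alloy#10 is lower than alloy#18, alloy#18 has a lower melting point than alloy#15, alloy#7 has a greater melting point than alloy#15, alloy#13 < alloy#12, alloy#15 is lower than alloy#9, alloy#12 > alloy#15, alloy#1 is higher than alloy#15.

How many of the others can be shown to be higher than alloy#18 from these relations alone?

Directly above alloy#18: alloy#15, alloy#7, alloy#11, alloy#6, alloy#1, alloy#12.
One step further: alloy#9 (7 so far).
No other element is forced above alloy#18 by the given relations, so the count is 7.

7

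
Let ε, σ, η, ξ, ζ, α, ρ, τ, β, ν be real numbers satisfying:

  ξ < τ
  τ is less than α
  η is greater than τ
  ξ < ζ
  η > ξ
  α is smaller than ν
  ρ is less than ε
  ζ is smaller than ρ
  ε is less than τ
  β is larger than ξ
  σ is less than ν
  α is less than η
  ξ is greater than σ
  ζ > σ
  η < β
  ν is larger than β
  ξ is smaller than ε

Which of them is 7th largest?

Piecing the relations together gives one ordering: σ < ξ < ζ < ρ < ε < τ < α < η < β < ν.
Counting 7 from the largest end gives ρ.

ρ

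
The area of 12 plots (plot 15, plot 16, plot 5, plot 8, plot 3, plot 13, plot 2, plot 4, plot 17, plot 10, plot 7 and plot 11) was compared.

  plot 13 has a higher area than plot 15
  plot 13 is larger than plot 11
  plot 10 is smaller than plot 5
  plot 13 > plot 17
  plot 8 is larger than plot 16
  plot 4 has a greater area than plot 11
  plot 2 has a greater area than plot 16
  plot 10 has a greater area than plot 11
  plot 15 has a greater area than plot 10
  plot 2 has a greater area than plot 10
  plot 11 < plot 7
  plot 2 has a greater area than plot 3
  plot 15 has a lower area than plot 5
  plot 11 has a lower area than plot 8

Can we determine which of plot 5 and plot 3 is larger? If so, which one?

Following every chain through plot 3: above plot 3 we get plot 2.
plot 5 is not reached, and no chain runs the other way from plot 5 to plot 3.
So the given relations leave the order of plot 3 and plot 5 undetermined.

undetermined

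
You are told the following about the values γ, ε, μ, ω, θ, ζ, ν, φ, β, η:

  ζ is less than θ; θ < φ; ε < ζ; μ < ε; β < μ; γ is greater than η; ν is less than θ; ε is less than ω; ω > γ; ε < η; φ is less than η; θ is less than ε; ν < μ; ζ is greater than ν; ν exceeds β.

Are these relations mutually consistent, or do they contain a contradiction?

inconsistent

We have θ < ε stated directly, yet also ε < ζ < θ by chaining the others — so ε < θ. Contradiction.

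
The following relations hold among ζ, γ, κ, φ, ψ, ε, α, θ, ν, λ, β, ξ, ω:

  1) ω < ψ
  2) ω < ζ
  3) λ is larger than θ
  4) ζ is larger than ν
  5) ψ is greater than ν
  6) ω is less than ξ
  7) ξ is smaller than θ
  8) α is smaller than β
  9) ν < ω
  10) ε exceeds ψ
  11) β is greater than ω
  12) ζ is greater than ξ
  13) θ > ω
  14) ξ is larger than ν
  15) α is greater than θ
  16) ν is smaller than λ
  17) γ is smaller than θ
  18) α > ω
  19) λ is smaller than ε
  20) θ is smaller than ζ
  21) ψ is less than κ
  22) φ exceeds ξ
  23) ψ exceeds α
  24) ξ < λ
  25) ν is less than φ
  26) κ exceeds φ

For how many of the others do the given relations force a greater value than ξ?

From ξ the given relations immediately reach φ, θ, ζ, λ.
From those, α, ε, κ — 7 in total.
From those, ψ, β — 9 in total.
No other element is forced above ξ by the given relations, so the count is 9.

9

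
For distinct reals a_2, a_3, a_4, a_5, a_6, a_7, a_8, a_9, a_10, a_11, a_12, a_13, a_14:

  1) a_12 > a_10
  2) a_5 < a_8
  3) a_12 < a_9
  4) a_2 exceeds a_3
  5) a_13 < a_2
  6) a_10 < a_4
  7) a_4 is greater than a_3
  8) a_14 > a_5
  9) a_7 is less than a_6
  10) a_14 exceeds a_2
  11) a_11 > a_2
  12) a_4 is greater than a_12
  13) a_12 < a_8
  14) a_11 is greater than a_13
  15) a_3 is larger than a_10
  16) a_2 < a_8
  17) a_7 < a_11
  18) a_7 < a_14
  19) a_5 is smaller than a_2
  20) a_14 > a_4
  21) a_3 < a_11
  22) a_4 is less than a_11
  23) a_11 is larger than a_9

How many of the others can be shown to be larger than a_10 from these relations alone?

The elements the relations force above a_10 are a_3, a_12, a_4, a_9, a_2, a_8, a_14, a_11 — no chain reaches any other.
That is 8.

8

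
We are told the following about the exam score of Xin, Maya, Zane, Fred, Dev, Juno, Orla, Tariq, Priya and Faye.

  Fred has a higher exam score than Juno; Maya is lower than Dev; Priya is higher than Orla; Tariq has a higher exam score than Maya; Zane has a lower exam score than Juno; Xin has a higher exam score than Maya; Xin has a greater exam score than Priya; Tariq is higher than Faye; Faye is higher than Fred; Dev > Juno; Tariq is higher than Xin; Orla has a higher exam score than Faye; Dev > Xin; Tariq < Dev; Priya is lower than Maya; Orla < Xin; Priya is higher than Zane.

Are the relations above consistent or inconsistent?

The single ordering Zane < Juno < Fred < Faye < Orla < Priya < Maya < Xin < Tariq < Dev satisfies every listed relation, so no contradiction arises.

consistent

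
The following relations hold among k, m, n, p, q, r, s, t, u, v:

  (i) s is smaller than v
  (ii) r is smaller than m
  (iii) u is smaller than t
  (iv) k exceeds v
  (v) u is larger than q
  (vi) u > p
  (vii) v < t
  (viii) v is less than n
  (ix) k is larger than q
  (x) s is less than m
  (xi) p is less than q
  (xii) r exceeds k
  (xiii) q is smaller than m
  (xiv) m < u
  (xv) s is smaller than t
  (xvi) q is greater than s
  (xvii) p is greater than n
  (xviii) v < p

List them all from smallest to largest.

s < v < n < p < q < k < r < m < u < t

The consecutive links are each given: s < v; v < n; n < p; p < q; q < k; k < r; r < m; m < u; u < t.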